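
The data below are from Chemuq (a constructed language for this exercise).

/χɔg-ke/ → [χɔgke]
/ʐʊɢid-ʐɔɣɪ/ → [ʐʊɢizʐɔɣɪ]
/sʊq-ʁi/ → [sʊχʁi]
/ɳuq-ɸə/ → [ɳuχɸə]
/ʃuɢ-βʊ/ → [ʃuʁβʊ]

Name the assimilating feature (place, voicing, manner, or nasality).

The segment that alternates is /d/, which surfaces as [z] when adjacent to /ʐ/.
/d/ is a stop while /ʐ/ is a fricative; the output [z] is a fricative, matching the trigger — so the feature that spreads is manner.
Checking the remaining alternations: /q/ → [χ] before /ʁ/ (stop → fricative, matching a fricative); /q/ → [χ] before /ɸ/ (stop → fricative, matching a fricative); /ɢ/ → [ʁ] before /β/ (stop → fricative, matching a fricative) — only manner changes, and always toward the following segment.
Nothing changes in [χɔgke]: there the adjacent consonants already agree in manner (/g/ and /k/ are both stops), so this form is consistent with the same rule.

manner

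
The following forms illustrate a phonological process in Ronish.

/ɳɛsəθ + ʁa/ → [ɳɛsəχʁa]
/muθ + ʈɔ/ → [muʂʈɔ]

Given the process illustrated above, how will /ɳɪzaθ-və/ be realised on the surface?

[ɳɪzafvə]

The data show regressive place assimilation: /θ/ → [χ] before /ʁ/; /θ/ → [ʂ] before /ʈ/. In each pair only place changes, matching the following consonant, while manner and voice stay constant.
The rule targets /θ/ (voiceless dental fricative), which sits before the trigger /v/ (labiodental).
A voiceless labiodental fricative is [f], so the surface segment is [f].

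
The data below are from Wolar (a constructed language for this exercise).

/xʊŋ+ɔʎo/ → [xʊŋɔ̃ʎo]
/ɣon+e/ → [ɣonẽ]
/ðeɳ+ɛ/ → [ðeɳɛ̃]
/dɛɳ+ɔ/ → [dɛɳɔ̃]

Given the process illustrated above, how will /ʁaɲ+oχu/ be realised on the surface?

[ʁaɲõχu]

The data show progressive nasality assimilation (vowel nasalisation): /ɔ/ → [ɔ̃] after /ŋ/; /e/ → [ẽ] after /n/; /ɛ/ → [ɛ̃] after /ɳ/; /ɔ/ → [ɔ̃] after /ɳ/ — a vowel is nasalised by an immediately preceding nasal consonant.
/o/ sits next to the nasal /ɲ/ and is therefore nasalised to [õ].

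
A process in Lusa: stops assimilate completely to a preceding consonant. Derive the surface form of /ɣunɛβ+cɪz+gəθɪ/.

/c/ is the segment targeted by the rule; it sits immediately after /β/, so it assimilates completely and surfaces as [β].
The same rule applies at the second boundary: /g/ → [z] next to /z/.

[ɣunɛββɪzzəθɪ]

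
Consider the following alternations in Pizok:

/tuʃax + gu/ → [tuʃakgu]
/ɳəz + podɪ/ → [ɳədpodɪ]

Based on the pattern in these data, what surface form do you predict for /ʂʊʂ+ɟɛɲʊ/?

The data show regressive manner assimilation: /x/ → [k] before /g/; /z/ → [d] before /p/. In each pair only manner changes, matching the following consonant, while place and voice stay constant.
/ʂ/ is a voiceless retroflex fricative. The following trigger /ɟ/ is a stop, so /ʂ/ must become a stop as well.
The voiceless retroflex stop is [ʈ], so /ʂ/ → [ʈ].

[ʂʊʈɟɛɲʊ]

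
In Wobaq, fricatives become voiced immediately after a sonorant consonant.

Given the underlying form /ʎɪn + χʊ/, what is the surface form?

[ʎɪnʁʊ]

The rule targets /χ/ (voiceless uvular fricative), which sits after the trigger /n/ (voiced).
A voiced uvular fricative is [ʁ], so the surface segment is [ʁ].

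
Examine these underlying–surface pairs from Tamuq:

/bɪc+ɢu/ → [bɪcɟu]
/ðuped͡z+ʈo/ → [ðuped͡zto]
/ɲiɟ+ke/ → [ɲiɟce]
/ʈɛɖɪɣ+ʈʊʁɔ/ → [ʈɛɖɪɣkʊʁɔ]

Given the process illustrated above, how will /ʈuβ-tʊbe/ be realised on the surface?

[ʈuβpʊbe]

The data show progressive place assimilation: /ɢ/ → [ɟ] after /c/; /ʈ/ → [t] after /d͡z/; /k/ → [c] after /ɟ/; /ʈ/ → [k] after /ɣ/. In each pair only place changes, matching the preceding consonant, while manner and voice stay constant.
/t/ is a voiceless alveolar stop. The preceding trigger /β/ is bilabial, so /t/ must become bilabial as well.
A voiceless bilabial stop is [p], so the surface segment is [p].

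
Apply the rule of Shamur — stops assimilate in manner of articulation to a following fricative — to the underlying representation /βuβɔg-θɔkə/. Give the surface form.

/g/ is a voiced velar stop. The following trigger /θ/ is a fricative, so /g/ must become a fricative as well.
The voiced velar fricative is [ɣ], so /g/ → [ɣ].

[βuβɔɣθɔkə]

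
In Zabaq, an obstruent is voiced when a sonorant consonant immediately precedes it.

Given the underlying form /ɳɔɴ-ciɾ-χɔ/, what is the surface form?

The rule targets /c/ (voiceless palatal stop), which sits after the trigger /ɴ/ (voiced).
The voiced palatal stop is [ɟ], so /c/ → [ɟ].
At the second juncture, /χ/ likewise becomes [ʁ] adjacent to /ɾ/.

[ɳɔɴɟiɾʁɔ]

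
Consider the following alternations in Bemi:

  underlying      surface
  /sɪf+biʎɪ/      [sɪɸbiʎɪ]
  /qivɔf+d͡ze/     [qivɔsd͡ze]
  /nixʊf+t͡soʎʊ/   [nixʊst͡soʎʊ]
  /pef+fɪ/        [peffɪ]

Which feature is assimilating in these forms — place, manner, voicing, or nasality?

place

Comparing underlying and surface forms, /f/ → [ɸ] is the alternation; the neighbouring /b/ is constant.
/f/ is labiodental while /b/ is bilabial; the output [ɸ] is bilabial, matching the trigger — so the feature that spreads is place.
Checking the remaining alternations: /f/ → [s] before /d͡z/ (labiodental → alveolar, matching alveolar); /f/ → [s] before /t͡s/ (labiodental → alveolar, matching alveolar) — only place changes, and always toward the following segment.
No alternation appears in [peffɪ]: there the adjacent consonants already agree in place (/f/ and /f/ are both labiodental), so this form is consistent with the same rule.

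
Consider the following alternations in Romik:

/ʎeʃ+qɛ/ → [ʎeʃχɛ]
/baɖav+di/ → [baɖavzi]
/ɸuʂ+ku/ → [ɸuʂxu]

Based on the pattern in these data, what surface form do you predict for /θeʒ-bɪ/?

[θeʒβɪ]

The data show progressive manner assimilation: /q/ → [χ] after /ʃ/; /d/ → [z] after /v/; /k/ → [x] after /ʂ/. In each pair only manner changes, matching the preceding consonant, while place and voice stay constant.
The rule targets /b/ (voiced bilabial stop), which sits after the trigger /ʒ/ (fricative).
A voiced bilabial fricative is [β], so the surface segment is [β].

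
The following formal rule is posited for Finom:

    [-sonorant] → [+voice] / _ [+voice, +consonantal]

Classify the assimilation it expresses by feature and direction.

The structural change is [+voice], and the conditioning segment [+voice, +consonantal] (a voiced consonant) is itself voiced, so the target comes to share the voicing of its neighbour — voicing assimilation.
The conditioning segment sits to the right of the focus bar, meaning the trigger follows the segment that changes — regressive assimilation.

regressive voicing assimilation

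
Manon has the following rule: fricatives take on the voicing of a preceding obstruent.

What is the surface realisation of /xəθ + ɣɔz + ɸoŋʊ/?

[xəθxɔzβoŋʊ]

/ɣ/ is a voiced velar fricative. The preceding trigger /θ/ is voiceless, so /ɣ/ must become voiceless as well.
The voiceless velar fricative is [x], so /ɣ/ → [x].
The same rule applies at the second boundary: /ɸ/ → [β] next to /z/.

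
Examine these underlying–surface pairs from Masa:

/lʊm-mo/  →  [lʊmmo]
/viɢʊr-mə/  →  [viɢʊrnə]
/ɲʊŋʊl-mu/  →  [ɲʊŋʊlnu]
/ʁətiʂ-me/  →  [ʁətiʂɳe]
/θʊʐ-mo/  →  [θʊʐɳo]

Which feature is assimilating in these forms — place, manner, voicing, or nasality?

Comparing underlying and surface forms, /m/ → [n] is the alternation; the neighbouring /r/ is constant.
/m/ is bilabial while /r/ is alveolar; the output [n] is alveolar, matching the trigger — so the feature that spreads is place.
Checking the remaining alternations: /m/ → [n] after /l/ (bilabial → alveolar, matching alveolar); /m/ → [ɳ] after /ʂ/ (bilabial → retroflex, matching retroflex); /m/ → [ɳ] after /ʐ/ (bilabial → retroflex, matching retroflex) — only place changes, and always toward the preceding segment.
Nothing changes in [lʊmmo]: there the adjacent consonants already agree in place (/m/ and /m/ are both bilabial), so this form is consistent with the same rule.

place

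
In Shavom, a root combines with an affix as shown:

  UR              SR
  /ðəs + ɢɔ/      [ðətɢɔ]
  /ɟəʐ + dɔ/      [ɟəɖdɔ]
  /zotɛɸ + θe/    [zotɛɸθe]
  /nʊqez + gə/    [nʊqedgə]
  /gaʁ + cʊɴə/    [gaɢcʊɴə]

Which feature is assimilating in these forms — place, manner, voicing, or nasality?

manner

Comparing underlying and surface forms, /s/ → [t] is the alternation; the neighbouring /ɢ/ is constant.
The change fricative → stop matches the manner of the following /ɢ/, identifying this as manner assimilation.
Checking the remaining alternations: /ʐ/ → [ɖ] before /d/ (fricative → stop, matching a stop); /z/ → [d] before /g/ (fricative → stop, matching a stop); /ʁ/ → [ɢ] before /c/ (fricative → stop, matching a stop) — only manner changes, and always toward the following segment.
No alternation appears in [zotɛɸθe]: there the adjacent consonants already agree in manner (/ɸ/ and /θ/ are both fricatives), so this form is consistent with the same rule.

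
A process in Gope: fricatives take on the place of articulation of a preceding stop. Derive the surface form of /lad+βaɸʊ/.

[ladzaɸʊ]

The rule targets /β/ (voiced bilabial fricative), which sits after the trigger /d/ (alveolar).
The voiced alveolar fricative is [z], so /β/ → [z].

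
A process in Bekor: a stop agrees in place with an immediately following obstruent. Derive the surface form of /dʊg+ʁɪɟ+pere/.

The rule targets /g/ (voiced velar stop), which sits before the trigger /ʁ/ (uvular).
A voiced uvular stop is [ɢ], so the surface segment is [ɢ].
The same rule applies at the second boundary: /ɟ/ → [b] next to /p/.

[dʊɢʁɪbpere]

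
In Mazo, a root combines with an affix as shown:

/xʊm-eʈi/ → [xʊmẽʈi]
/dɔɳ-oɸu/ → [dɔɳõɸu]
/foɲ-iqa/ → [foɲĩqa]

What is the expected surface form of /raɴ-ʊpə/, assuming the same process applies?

The data show progressive nasality assimilation (vowel nasalisation): /e/ → [ẽ] after /m/; /o/ → [õ] after /ɳ/; /i/ → [ĩ] after /ɲ/ — a vowel is nasalised by an immediately preceding nasal consonant.
/ʊ/ sits next to the nasal /ɴ/ and is therefore nasalised to [ʊ̃].

[raɴʊ̃pə]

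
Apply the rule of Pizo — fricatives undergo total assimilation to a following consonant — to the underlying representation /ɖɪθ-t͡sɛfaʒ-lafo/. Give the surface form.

/θ/ is the segment targeted by the rule; it sits immediately before /t͡s/, so it assimilates completely and surfaces as [t͡s].
The same rule applies at the second boundary: /ʒ/ → [l] next to /l/.

[ɖɪt͡st͡sɛfallafo]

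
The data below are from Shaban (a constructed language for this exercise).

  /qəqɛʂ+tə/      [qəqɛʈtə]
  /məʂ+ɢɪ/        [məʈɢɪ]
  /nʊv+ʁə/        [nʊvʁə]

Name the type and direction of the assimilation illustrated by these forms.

The segment that alternates is /ʂ/, which surfaces as [ʈ] when adjacent to /t/.
/ʂ/ is a fricative while /t/ is a stop; the output [ʈ] is a stop, matching the trigger — so the feature that spreads is manner.
Place and voice are unchanged, so the assimilation is partial, not total.
Checking the remaining alternation: /ʂ/ → [ʈ] before /ɢ/ (fricative → stop, matching a stop) — only manner changes, and always toward the following segment.
Nothing changes in [nʊvʁə]: there the adjacent consonants already agree in manner (/v/ and /ʁ/ are both fricatives), so this form is consistent with the same rule.
The trigger is the following segment, so the direction is regressive (anticipatory).

regressive manner assimilation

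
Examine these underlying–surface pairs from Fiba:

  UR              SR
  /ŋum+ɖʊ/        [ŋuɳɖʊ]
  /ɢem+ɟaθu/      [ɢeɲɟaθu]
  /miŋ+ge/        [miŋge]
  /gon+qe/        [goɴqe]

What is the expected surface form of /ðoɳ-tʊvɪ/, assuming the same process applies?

[ðontʊvɪ]

The data show regressive place assimilation: /m/ → [ɳ] before /ɖ/; /m/ → [ɲ] before /ɟ/; /n/ → [ɴ] before /q/. In each pair only place changes, matching the following consonant, while manner and voice stay constant.
No alternation appears in [miŋge]: there the adjacent consonants already agree in place (/ŋ/ and /g/ are both velar), so this form is consistent with the same rule.
The rule targets /ɳ/ (voiced retroflex nasal), which sits before the trigger /t/ (alveolar).
Changing only its place to alveolar gives [n] — the voiced alveolar nasal.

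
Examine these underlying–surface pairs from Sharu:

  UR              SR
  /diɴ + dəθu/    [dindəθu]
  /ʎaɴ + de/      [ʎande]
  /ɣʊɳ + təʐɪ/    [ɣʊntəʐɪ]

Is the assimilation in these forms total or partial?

partial assimilation

Comparing underlying and surface forms, /ɴ/ → [n] is the alternation; the neighbouring /d/ is constant.
/ɴ/ is uvular while /d/ is alveolar; the output [n] is alveolar, matching the trigger — so the feature that spreads is place.
Manner and voice are unchanged, so the assimilation is partial, not total.
Checking the remaining alternation: /ɳ/ → [n] before /t/ (retroflex → alveolar, matching alveolar) — only place changes, and always toward the following segment.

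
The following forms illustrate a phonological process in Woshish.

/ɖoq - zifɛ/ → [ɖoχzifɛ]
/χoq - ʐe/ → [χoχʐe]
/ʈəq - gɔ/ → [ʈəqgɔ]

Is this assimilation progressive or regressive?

regressive

Underlying /q/ is realised as [χ] next to /z/; /z/ itself does not change.
The change stop → fricative matches the manner of the following /z/, identifying this as manner assimilation.
The other alternating form patterns the same way: /q/ → [χ] before /ʐ/ (stop → fricative, matching a fricative) — only manner changes, and always toward the following segment.
Nothing changes in [ʈəqgɔ]: there the adjacent consonants already agree in manner (/q/ and /g/ are both stops), so this form is consistent with the same rule.
The trigger is the following segment, so the direction is regressive (anticipatory).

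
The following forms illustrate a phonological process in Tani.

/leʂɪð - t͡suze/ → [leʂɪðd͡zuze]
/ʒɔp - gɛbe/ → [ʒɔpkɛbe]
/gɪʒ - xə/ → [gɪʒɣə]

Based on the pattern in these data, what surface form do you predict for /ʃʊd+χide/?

[ʃʊdʁide]

The data show progressive voicing assimilation: /t͡s/ → [d͡z] after /ð/; /g/ → [k] after /p/; /x/ → [ɣ] after /ʒ/. In each pair only voicing changes, matching the preceding consonant, while place and manner stay constant.
The rule targets /χ/ (voiceless uvular fricative), which sits after the trigger /d/ (voiced).
A voiced uvular fricative is [ʁ], so the surface segment is [ʁ].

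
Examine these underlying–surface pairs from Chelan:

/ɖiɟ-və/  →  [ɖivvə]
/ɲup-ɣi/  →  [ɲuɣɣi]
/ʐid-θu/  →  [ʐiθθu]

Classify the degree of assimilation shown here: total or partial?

total assimilation

Underlying /ɟ/ is realised as [v] next to /v/; /v/ itself does not change.
The output [v] is identical to the trigger /v/ — every feature (place, manner, voicing) has been copied — so this is total assimilation.
The remaining alternations confirm this: /p/ → [ɣ] before /ɣ/; /d/ → [θ] before /θ/ — in each case the output is a copy of the following consonant.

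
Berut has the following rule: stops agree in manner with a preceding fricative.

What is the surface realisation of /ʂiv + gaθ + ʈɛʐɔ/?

[ʂivɣaθʂɛʐɔ]

The rule targets /g/ (voiced velar stop), which sits after the trigger /v/ (fricative).
A voiced velar fricative is [ɣ], so the surface segment is [ɣ].
At the second juncture, /ʈ/ likewise becomes [ʂ] adjacent to /θ/.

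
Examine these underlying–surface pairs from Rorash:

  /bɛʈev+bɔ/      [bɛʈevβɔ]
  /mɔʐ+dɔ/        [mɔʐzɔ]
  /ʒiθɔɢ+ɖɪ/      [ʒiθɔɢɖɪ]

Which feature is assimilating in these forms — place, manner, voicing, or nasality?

Comparing underlying and surface forms, /b/ → [β] is the alternation; the neighbouring /v/ is constant.
The change stop → fricative matches the manner of the preceding /v/, identifying this as manner assimilation.
Checking the remaining alternation: /d/ → [z] after /ʐ/ (stop → fricative, matching a fricative) — only manner changes, and always toward the preceding segment.
Nothing changes in [ʒiθɔɢɖɪ]: there the adjacent consonants already agree in manner (/ɖ/ and /ɢ/ are both stops), so this form is consistent with the same rule.

manner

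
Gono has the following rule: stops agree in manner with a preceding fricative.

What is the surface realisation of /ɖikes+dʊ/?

/d/ is a voiced alveolar stop. The preceding trigger /s/ is a fricative, so /d/ must become a fricative as well.
Changing only its manner to fricative gives [z] — the voiced alveolar fricative.

[ɖikeszʊ]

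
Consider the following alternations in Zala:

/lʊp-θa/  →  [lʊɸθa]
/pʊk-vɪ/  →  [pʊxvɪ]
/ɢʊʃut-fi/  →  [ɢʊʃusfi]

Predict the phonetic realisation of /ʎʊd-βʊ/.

The data show regressive manner assimilation: /p/ → [ɸ] before /θ/; /k/ → [x] before /v/; /t/ → [s] before /f/. In each pair only manner changes, matching the following consonant, while place and voice stay constant.
The rule targets /d/ (voiced alveolar stop), which sits before the trigger /β/ (fricative).
The voiced alveolar fricative is [z], so /d/ → [z].

[ʎʊzβʊ]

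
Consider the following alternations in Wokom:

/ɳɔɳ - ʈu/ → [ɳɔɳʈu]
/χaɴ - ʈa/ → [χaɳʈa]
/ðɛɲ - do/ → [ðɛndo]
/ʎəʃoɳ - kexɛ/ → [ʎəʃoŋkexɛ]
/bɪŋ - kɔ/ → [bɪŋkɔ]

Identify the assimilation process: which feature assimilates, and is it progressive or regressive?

Underlying /ɴ/ is realised as [ɳ] next to /ʈ/; /ʈ/ itself does not change.
The change uvular → retroflex matches the place of the following /ʈ/, identifying this as place assimilation.
Manner and voice are unchanged, so the assimilation is partial, not total.
Checking the remaining alternations: /ɲ/ → [n] before /d/ (palatal → alveolar, matching alveolar); /ɳ/ → [ŋ] before /k/ (retroflex → velar, matching velar) — only place changes, and always toward the following segment.
No alternation appears in [ɳɔɳʈu], [bɪŋkɔ]: there the adjacent consonants already agree in place (/ɳ/ and /ʈ/ are both retroflex; /ŋ/ and /k/ are both velar), so these forms are consistent with the same rule.
The trigger is the following segment, so the direction is regressive (anticipatory).

regressive place assimilation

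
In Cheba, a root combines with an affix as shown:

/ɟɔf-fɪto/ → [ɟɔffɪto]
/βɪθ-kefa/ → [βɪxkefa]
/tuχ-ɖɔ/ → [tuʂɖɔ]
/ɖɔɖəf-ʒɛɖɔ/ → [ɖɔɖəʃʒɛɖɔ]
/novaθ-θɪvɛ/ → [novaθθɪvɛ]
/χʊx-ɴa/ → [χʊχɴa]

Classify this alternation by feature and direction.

regressive place assimilation

Underlying /θ/ is realised as [x] next to /k/; /k/ itself does not change.
/θ/ is dental while /k/ is velar; the output [x] is velar, matching the trigger — so the feature that spreads is place.
Manner and voice are unchanged, so the assimilation is partial, not total.
The other alternating forms pattern the same way: /χ/ → [ʂ] before /ɖ/ (uvular → retroflex, matching retroflex); /f/ → [ʃ] before /ʒ/ (labiodental → postalveolar, matching postalveolar); /x/ → [χ] before /ɴ/ (velar → uvular, matching uvular) — only place changes, and always toward the following segment.
No alternation appears in [ɟɔffɪto], [novaθθɪvɛ]: there the adjacent consonants already agree in place (/f/ and /f/ are both labiodental; /θ/ and /θ/ are both dental), so these forms are consistent with the same rule.
The trigger is the following segment, so the direction is regressive (anticipatory).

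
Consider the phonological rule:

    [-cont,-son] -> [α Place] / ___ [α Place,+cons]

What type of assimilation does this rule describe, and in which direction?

The shared variable α links the value of the place features (abbreviated [Place]) on the target to the same value on the neighbouring segment, so place is the feature that assimilates.
The conditioning segment sits to the right of the focus bar, meaning the trigger follows the segment that changes — regressive assimilation.

regressive place assimilation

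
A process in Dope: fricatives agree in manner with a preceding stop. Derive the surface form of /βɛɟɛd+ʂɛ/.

The rule targets /ʂ/ (voiceless retroflex fricative), which sits after the trigger /d/ (stop).
The voiceless retroflex stop is [ʈ], so /ʂ/ → [ʈ].

[βɛɟɛdʈɛ]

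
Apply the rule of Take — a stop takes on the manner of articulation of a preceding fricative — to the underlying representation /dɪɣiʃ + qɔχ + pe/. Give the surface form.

The rule targets /q/ (voiceless uvular stop), which sits after the trigger /ʃ/ (fricative).
Changing only its manner to fricative gives [χ] — the voiceless uvular fricative.
At the second juncture, /p/ likewise becomes [ɸ] adjacent to /χ/.

[dɪɣiʃχɔχɸe]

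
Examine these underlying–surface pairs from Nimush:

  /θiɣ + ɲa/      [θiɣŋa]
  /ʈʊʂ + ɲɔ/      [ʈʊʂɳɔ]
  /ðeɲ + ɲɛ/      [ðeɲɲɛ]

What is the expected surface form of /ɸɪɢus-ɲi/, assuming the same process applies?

The data show progressive place assimilation: /ɲ/ → [ŋ] after /ɣ/; /ɲ/ → [ɳ] after /ʂ/. In each pair only place changes, matching the preceding consonant, while manner and voice stay constant.
Nothing changes in [ðeɲɲɛ]: there the adjacent consonants already agree in place (/ɲ/ and /ɲ/ are both palatal), so this form is consistent with the same rule.
/ɲ/ is a voiced palatal nasal. The preceding trigger /s/ is alveolar, so /ɲ/ must become alveolar as well.
A voiced alveolar nasal is [n], so the surface segment is [n].

[ɸɪɢusni]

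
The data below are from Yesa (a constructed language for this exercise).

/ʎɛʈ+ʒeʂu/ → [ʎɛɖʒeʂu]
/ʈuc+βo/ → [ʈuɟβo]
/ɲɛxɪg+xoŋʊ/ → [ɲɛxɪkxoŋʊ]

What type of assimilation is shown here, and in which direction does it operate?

The segment that alternates is /ʈ/, which surfaces as [ɖ] when adjacent to /ʒ/.
The change voiceless → voiced matches the voicing of the following /ʒ/, identifying this as voicing assimilation.
Place and manner are unchanged, so the assimilation is partial, not total.
The other alternating forms pattern the same way: /c/ → [ɟ] before /β/ (voiceless → voiced, matching voiced); /g/ → [k] before /x/ (voiced → voiceless, matching voiceless) — only voicing changes, and always toward the following segment.
Since the segment that changes precedes the conditioning segment, the assimilation is regressive.

regressive voicing assimilation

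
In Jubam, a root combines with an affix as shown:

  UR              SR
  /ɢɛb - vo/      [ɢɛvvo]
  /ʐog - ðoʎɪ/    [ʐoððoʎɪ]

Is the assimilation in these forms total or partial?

Comparing underlying and surface forms, /b/ → [v] is the alternation; the neighbouring /v/ is constant.
The output [v] is identical to the trigger /v/ — every feature (place, manner, voicing) has been copied — so this is total assimilation.
The remaining alternation confirms this: /g/ → [ð] before /ð/ — in each case the output is a copy of the following consonant.

total assimilation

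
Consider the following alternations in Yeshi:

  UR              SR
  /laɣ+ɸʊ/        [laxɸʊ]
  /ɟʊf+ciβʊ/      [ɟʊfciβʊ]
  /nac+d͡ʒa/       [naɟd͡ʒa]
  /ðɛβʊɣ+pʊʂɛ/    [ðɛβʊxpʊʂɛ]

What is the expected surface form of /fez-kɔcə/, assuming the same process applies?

The data show regressive voicing assimilation: /ɣ/ → [x] before /ɸ/; /c/ → [ɟ] before /d͡ʒ/; /ɣ/ → [x] before /p/. In each pair only voicing changes, matching the following consonant, while place and manner stay constant.
No alternation appears in [ɟʊfciβʊ]: there the adjacent consonants already agree in voicing (/f/ and /c/ are both voiceless), so this form is consistent with the same rule.
The rule targets /z/ (voiced alveolar fricative), which sits before the trigger /k/ (voiceless).
Changing only its voicing to voiceless gives [s] — the voiceless alveolar fricative.

[feskɔcə]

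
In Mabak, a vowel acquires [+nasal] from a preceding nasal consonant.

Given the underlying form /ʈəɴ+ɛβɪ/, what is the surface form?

The vowel /ɛ/ is adjacent to the preceding nasal /ɴ/, so it acquires [+nasal] and surfaces as [ɛ̃].

[ʈəɴɛ̃βɪ]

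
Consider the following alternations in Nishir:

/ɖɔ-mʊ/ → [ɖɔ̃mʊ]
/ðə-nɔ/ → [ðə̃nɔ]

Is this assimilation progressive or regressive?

The vowel /ɔ/ surfaces as nasalised [ɔ̃] next to the following nasal /m/ — it has acquired the [+nasal] feature of its neighbour.
The other form shows the same pattern: /ə/ → [ə̃] before /n/ — each time a vowel is nasalised next to a following nasal.
Because the conditioning nasal is to the right of the vowel that changes, the process is regressive (anticipatory).

regressive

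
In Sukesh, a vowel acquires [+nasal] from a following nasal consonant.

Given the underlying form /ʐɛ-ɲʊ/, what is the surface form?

The vowel /ɛ/ is adjacent to the following nasal /ɲ/, so it acquires [+nasal] and surfaces as [ɛ̃].

[ʐɛ̃ɲʊ]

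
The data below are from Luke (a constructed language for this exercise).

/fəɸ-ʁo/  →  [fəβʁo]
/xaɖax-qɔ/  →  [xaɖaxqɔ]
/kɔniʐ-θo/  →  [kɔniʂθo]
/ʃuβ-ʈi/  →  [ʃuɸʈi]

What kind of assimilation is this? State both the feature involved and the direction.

Underlying /ɸ/ is realised as [β] next to /ʁ/; /ʁ/ itself does not change.
/ɸ/ is voiceless while /ʁ/ is voiced; the output [β] is voiced, matching the trigger — so the feature that spreads is voicing.
Place and manner are unchanged, so the assimilation is partial, not total.
The other alternating forms pattern the same way: /ʐ/ → [ʂ] before /θ/ (voiced → voiceless, matching voiceless); /β/ → [ɸ] before /ʈ/ (voiced → voiceless, matching voiceless) — only voicing changes, and always toward the following segment.
Nothing changes in [xaɖaxqɔ]: there the adjacent consonants already agree in voicing (/x/ and /q/ are both voiceless), so this form is consistent with the same rule.
The trigger is the following segment, so the direction is regressive (anticipatory).

regressive voicing assimilation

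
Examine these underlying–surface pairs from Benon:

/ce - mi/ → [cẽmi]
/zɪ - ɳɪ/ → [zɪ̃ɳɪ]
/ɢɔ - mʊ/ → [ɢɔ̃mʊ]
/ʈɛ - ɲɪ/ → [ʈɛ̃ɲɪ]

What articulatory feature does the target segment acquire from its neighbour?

nasality

The vowel /e/ surfaces as nasalised [ẽ] next to the following nasal /m/ — it has acquired the [+nasal] feature of its neighbour.
The other forms show the same pattern: /ɪ/ → [ɪ̃] before /ɳ/; /ɔ/ → [ɔ̃] before /m/; /ɛ/ → [ɛ̃] before /ɲ/ — each time a vowel is nasalised next to a following nasal.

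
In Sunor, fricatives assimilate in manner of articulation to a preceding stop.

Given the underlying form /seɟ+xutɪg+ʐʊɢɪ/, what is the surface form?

The rule targets /x/ (voiceless velar fricative), which sits after the trigger /ɟ/ (stop).
The voiceless velar stop is [k], so /x/ → [k].
At the second juncture, /ʐ/ likewise becomes [ɖ] adjacent to /g/.

[seɟkutɪgɖʊɢɪ]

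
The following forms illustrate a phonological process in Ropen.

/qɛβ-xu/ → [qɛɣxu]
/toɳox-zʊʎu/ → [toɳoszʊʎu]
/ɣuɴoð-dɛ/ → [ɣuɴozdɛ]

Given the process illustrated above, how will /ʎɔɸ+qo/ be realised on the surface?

The data show regressive place assimilation: /β/ → [ɣ] before /x/; /x/ → [s] before /z/; /ð/ → [z] before /d/. In each pair only place changes, matching the following consonant, while manner and voice stay constant.
/ɸ/ is a voiceless bilabial fricative. The following trigger /q/ is uvular, so /ɸ/ must become uvular as well.
Changing only its place to uvular gives [χ] — the voiceless uvular fricative.

[ʎɔχqo]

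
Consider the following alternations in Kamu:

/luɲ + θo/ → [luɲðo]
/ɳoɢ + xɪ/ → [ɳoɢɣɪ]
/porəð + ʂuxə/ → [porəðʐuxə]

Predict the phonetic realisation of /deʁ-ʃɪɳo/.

The data show progressive voicing assimilation: /θ/ → [ð] after /ɲ/; /x/ → [ɣ] after /ɢ/; /ʂ/ → [ʐ] after /ð/. In each pair only voicing changes, matching the preceding consonant, while place and manner stay constant.
/ʃ/ is a voiceless postalveolar fricative. The preceding trigger /ʁ/ is voiced, so /ʃ/ must become voiced as well.
The voiced postalveolar fricative is [ʒ], so /ʃ/ → [ʒ].

[deʁʒɪɳo]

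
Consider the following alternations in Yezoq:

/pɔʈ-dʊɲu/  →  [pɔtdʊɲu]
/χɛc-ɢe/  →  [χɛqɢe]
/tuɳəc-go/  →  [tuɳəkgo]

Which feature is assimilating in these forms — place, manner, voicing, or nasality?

The segment that alternates is /ʈ/, which surfaces as [t] when adjacent to /d/.
/ʈ/ is retroflex while /d/ is alveolar; the output [t] is alveolar, matching the trigger — so the feature that spreads is place.
Checking the remaining alternations: /c/ → [q] before /ɢ/ (palatal → uvular, matching uvular); /c/ → [k] before /g/ (palatal → velar, matching velar) — only place changes, and always toward the following segment.

place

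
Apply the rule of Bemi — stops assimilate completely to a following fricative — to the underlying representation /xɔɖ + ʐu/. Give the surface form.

[xɔʐʐu]

/ɖ/ is the segment targeted by the rule; it sits immediately before /ʐ/, so it assimilates completely and surfaces as [ʐ].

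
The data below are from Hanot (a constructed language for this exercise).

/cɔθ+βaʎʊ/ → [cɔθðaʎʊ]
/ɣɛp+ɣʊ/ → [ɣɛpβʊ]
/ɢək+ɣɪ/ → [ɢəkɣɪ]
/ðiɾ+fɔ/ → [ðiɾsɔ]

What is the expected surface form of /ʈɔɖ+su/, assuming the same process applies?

The data show progressive place assimilation: /β/ → [ð] after /θ/; /ɣ/ → [β] after /p/; /f/ → [s] after /ɾ/. In each pair only place changes, matching the preceding consonant, while manner and voice stay constant.
Nothing changes in [ɢəkɣɪ]: there the adjacent consonants already agree in place (/ɣ/ and /k/ are both velar), so this form is consistent with the same rule.
The rule targets /s/ (voiceless alveolar fricative), which sits after the trigger /ɖ/ (retroflex).
Changing only its place to retroflex gives [ʂ] — the voiceless retroflex fricative.

[ʈɔɖʂu]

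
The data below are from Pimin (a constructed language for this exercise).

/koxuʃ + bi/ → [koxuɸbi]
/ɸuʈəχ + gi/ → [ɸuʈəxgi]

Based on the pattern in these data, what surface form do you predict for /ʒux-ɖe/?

[ʒuʂɖe]

The data show regressive place assimilation: /ʃ/ → [ɸ] before /b/; /χ/ → [x] before /g/. In each pair only place changes, matching the following consonant, while manner and voice stay constant.
/x/ is a voiceless velar fricative. The following trigger /ɖ/ is retroflex, so /x/ must become retroflex as well.
A voiceless retroflex fricative is [ʂ], so the surface segment is [ʂ].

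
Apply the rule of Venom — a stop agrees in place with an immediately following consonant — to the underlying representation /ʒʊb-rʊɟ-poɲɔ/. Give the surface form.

[ʒʊdrʊbpoɲɔ]

/b/ is a voiced bilabial stop. The following trigger /r/ is alveolar, so /b/ must become alveolar as well.
A voiced alveolar stop is [d], so the surface segment is [d].
At the second juncture, /ɟ/ likewise becomes [b] adjacent to /p/.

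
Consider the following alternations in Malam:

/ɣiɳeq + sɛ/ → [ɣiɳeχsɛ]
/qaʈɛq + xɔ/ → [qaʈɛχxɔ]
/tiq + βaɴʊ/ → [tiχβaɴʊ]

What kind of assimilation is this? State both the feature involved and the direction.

The segment that alternates is /q/, which surfaces as [χ] when adjacent to /s/.
The change stop → fricative matches the manner of the following /s/, identifying this as manner assimilation.
Place and voice are unchanged, so the assimilation is partial, not total.
The same holds elsewhere in the data: /q/ → [χ] before /x/ (stop → fricative, matching a fricative); /q/ → [χ] before /β/ (stop → fricative, matching a fricative) — only manner changes, and always toward the following segment.
The trigger is the following segment, so the direction is regressive (anticipatory).

regressive manner assimilation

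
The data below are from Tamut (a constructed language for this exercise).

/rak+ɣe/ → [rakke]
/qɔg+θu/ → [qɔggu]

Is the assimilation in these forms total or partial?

Comparing underlying and surface forms, /ɣ/ → [k] is the alternation; the neighbouring /k/ is constant.
The output [k] is identical to the trigger /k/ — every feature (place, manner, voicing) has been copied — so this is total assimilation.
The other form behaves the same way: /θ/ → [g] after /g/ — in each case the output is a copy of the preceding consonant.

total assimilation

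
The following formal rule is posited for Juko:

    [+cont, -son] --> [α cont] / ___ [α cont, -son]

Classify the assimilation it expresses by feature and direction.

regressive manner assimilation

The rule copies [cont] (continuancy) from the environment onto the target fricatives; since [±cont] encodes the stop/fricative manner contrast, the assimilating dimension is manner.
The conditioning segment sits to the right of the focus bar, meaning the trigger follows the segment that changes — regressive assimilation.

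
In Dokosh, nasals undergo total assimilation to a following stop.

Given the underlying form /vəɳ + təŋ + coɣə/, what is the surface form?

/ɳ/ is the segment targeted by the rule; it sits immediately before /t/, so it assimilates completely and surfaces as [t].
The same rule applies at the second boundary: /ŋ/ → [c] next to /c/.

[vəttəccoɣə]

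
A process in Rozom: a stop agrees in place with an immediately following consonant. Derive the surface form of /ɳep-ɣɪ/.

[ɳekɣɪ]

/p/ is a voiceless bilabial stop. The following trigger /ɣ/ is velar, so /p/ must become velar as well.
The voiceless velar stop is [k], so /p/ → [k].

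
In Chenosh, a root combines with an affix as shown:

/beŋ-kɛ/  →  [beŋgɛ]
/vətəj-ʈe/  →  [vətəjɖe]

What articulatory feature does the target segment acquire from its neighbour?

voicing

Underlying /k/ is realised as [g] next to /ŋ/; /ŋ/ itself does not change.
/k/ is voiceless while /ŋ/ is voiced; the output [g] is voiced, matching the trigger — so the feature that spreads is voicing.
Checking the remaining alternation: /ʈ/ → [ɖ] after /j/ (voiceless → voiced, matching voiced) — only voicing changes, and always toward the preceding segment.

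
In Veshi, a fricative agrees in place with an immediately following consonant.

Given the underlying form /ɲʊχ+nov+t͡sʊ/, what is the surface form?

/χ/ is a voiceless uvular fricative. The following trigger /n/ is alveolar, so /χ/ must become alveolar as well.
Changing only its place to alveolar gives [s] — the voiceless alveolar fricative.
The same rule applies at the second boundary: /v/ → [z] next to /t͡s/.

[ɲʊsnozt͡sʊ]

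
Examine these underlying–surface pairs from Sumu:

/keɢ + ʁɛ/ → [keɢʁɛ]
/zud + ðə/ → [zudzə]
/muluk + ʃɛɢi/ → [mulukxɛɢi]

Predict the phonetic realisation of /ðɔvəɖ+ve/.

[ðɔvəɖʐe]

The data show progressive place assimilation: /ð/ → [z] after /d/; /ʃ/ → [x] after /k/. In each pair only place changes, matching the preceding consonant, while manner and voice stay constant.
No alternation appears in [keɢʁɛ]: there the adjacent consonants already agree in place (/ʁ/ and /ɢ/ are both uvular), so this form is consistent with the same rule.
/v/ is a voiced labiodental fricative. The preceding trigger /ɖ/ is retroflex, so /v/ must become retroflex as well.
The voiced retroflex fricative is [ʐ], so /v/ → [ʐ].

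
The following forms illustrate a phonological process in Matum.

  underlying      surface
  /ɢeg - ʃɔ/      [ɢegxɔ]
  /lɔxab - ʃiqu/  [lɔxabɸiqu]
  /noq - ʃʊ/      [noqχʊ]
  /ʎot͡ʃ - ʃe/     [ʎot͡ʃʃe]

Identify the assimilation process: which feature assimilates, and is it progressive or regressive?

progressive place assimilation

Comparing underlying and surface forms, /ʃ/ → [x] is the alternation; the neighbouring /g/ is constant.
/ʃ/ is postalveolar while /g/ is velar; the output [x] is velar, matching the trigger — so the feature that spreads is place.
Manner and voice are unchanged, so the assimilation is partial, not total.
The same holds elsewhere in the data: /ʃ/ → [ɸ] after /b/ (postalveolar → bilabial, matching bilabial); /ʃ/ → [χ] after /q/ (postalveolar → uvular, matching uvular) — only place changes, and always toward the preceding segment.
Nothing changes in [ʎot͡ʃʃe]: there the adjacent consonants already agree in place (/ʃ/ and /t͡ʃ/ are both postalveolar), so this form is consistent with the same rule.
The trigger is the preceding segment, so the direction is progressive (perseverative).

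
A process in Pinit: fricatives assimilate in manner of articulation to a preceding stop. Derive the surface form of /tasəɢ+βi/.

/β/ is a voiced bilabial fricative. The preceding trigger /ɢ/ is a stop, so /β/ must become a stop as well.
Changing only its manner to stop gives [b] — the voiced bilabial stop.

[tasəɢbi]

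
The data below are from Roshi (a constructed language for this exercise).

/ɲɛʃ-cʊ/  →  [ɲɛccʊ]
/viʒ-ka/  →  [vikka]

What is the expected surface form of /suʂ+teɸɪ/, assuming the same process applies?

The data show regressive total assimilation (/ʃ/ → [c] before /c/; /ʒ/ → [k] before /k/): in every case the target segment becomes identical to its following neighbour, copying more than a single feature.
/ʂ/ is the segment targeted by the rule; it sits immediately before /t/, so it assimilates completely and surfaces as [t].

[sutteɸɪ]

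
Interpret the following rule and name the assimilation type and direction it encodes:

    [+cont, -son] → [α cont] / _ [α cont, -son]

The rule copies [cont] (continuancy) from the environment onto the target fricatives; since [±cont] encodes the stop/fricative manner contrast, the assimilating dimension is manner.
Since the environment is written after the underscore, the trigger follows the target; the direction is regressive.

regressive manner assimilation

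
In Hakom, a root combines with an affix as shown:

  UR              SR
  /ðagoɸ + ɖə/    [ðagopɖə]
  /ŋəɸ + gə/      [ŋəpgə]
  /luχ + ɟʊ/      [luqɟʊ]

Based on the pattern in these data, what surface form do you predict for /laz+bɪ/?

[ladbɪ]

The data show regressive manner assimilation: /ɸ/ → [p] before /ɖ/; /ɸ/ → [p] before /g/; /χ/ → [q] before /ɟ/. In each pair only manner changes, matching the following consonant, while place and voice stay constant.
/z/ is a voiced alveolar fricative. The following trigger /b/ is a stop, so /z/ must become a stop as well.
Changing only its manner to stop gives [d] — the voiced alveolar stop.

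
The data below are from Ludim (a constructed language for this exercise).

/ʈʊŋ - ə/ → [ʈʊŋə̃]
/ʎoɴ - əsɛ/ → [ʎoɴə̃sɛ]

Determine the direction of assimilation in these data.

The vowel /ə/ surfaces as nasalised [ə̃] next to the preceding nasal /ŋ/ — it has acquired the [+nasal] feature of its neighbour.
The other form shows the same pattern: /ə/ → [ə̃] after /ɴ/ — each time a vowel is nasalised next to a preceding nasal.
Because the conditioning nasal is to the left of the vowel that changes, the process is progressive (perseverative).

progressive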